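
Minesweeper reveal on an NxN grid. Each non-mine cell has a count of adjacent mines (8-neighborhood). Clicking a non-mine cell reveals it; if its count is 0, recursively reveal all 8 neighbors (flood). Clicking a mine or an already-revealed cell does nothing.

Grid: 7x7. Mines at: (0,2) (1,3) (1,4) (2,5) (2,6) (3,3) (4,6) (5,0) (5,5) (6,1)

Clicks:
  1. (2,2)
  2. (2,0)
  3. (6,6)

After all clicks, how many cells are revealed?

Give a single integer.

Click 1 (2,2) count=2: revealed 1 new [(2,2)] -> total=1
Click 2 (2,0) count=0: revealed 13 new [(0,0) (0,1) (1,0) (1,1) (1,2) (2,0) (2,1) (3,0) (3,1) (3,2) (4,0) (4,1) (4,2)] -> total=14
Click 3 (6,6) count=1: revealed 1 new [(6,6)] -> total=15

Answer: 15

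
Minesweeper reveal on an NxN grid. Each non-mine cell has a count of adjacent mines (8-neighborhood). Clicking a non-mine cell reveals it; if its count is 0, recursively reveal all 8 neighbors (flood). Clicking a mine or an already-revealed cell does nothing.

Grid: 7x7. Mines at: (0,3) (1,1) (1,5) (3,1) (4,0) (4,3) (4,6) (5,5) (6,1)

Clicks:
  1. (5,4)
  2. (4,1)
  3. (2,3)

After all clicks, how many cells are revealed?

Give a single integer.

Answer: 11

Derivation:
Click 1 (5,4) count=2: revealed 1 new [(5,4)] -> total=1
Click 2 (4,1) count=2: revealed 1 new [(4,1)] -> total=2
Click 3 (2,3) count=0: revealed 9 new [(1,2) (1,3) (1,4) (2,2) (2,3) (2,4) (3,2) (3,3) (3,4)] -> total=11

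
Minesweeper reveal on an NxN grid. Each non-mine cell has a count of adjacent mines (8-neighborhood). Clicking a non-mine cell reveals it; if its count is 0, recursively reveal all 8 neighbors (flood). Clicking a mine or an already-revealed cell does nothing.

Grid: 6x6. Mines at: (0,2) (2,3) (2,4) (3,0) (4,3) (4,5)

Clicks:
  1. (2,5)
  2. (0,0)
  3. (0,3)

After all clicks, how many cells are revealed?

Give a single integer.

Answer: 8

Derivation:
Click 1 (2,5) count=1: revealed 1 new [(2,5)] -> total=1
Click 2 (0,0) count=0: revealed 6 new [(0,0) (0,1) (1,0) (1,1) (2,0) (2,1)] -> total=7
Click 3 (0,3) count=1: revealed 1 new [(0,3)] -> total=8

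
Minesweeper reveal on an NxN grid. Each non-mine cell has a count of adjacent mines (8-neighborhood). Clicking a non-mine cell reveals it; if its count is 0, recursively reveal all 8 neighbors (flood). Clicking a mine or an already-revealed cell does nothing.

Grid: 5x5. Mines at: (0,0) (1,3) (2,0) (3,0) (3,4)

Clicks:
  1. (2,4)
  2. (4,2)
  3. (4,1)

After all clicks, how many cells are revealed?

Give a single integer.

Answer: 10

Derivation:
Click 1 (2,4) count=2: revealed 1 new [(2,4)] -> total=1
Click 2 (4,2) count=0: revealed 9 new [(2,1) (2,2) (2,3) (3,1) (3,2) (3,3) (4,1) (4,2) (4,3)] -> total=10
Click 3 (4,1) count=1: revealed 0 new [(none)] -> total=10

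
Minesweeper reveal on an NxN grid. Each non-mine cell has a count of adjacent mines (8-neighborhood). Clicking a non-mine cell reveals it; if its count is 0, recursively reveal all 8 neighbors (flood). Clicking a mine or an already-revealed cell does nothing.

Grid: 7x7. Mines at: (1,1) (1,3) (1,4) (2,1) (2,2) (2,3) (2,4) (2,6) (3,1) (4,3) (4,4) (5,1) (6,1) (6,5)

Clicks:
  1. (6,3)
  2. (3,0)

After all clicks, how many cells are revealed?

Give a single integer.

Click 1 (6,3) count=0: revealed 6 new [(5,2) (5,3) (5,4) (6,2) (6,3) (6,4)] -> total=6
Click 2 (3,0) count=2: revealed 1 new [(3,0)] -> total=7

Answer: 7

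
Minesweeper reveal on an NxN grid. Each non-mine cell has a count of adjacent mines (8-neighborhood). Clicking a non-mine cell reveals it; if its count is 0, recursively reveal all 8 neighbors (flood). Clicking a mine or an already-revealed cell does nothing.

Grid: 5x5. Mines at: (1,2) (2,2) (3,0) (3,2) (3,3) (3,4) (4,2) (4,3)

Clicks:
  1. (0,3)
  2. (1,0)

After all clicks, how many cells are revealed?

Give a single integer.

Click 1 (0,3) count=1: revealed 1 new [(0,3)] -> total=1
Click 2 (1,0) count=0: revealed 6 new [(0,0) (0,1) (1,0) (1,1) (2,0) (2,1)] -> total=7

Answer: 7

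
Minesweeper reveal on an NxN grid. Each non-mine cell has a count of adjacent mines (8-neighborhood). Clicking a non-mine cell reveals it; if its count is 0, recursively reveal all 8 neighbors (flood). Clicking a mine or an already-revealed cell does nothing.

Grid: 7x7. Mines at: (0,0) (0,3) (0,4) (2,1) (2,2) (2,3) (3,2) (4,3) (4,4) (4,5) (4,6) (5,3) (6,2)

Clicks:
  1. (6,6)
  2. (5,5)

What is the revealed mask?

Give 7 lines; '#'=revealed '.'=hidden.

Click 1 (6,6) count=0: revealed 6 new [(5,4) (5,5) (5,6) (6,4) (6,5) (6,6)] -> total=6
Click 2 (5,5) count=3: revealed 0 new [(none)] -> total=6

Answer: .......
.......
.......
.......
.......
....###
....###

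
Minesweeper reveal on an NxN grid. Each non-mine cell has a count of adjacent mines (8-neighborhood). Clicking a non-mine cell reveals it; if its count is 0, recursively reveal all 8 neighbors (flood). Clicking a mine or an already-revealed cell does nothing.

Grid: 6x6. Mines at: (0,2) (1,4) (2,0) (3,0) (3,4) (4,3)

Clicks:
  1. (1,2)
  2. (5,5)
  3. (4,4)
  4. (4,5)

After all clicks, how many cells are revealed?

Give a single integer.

Answer: 5

Derivation:
Click 1 (1,2) count=1: revealed 1 new [(1,2)] -> total=1
Click 2 (5,5) count=0: revealed 4 new [(4,4) (4,5) (5,4) (5,5)] -> total=5
Click 3 (4,4) count=2: revealed 0 new [(none)] -> total=5
Click 4 (4,5) count=1: revealed 0 new [(none)] -> total=5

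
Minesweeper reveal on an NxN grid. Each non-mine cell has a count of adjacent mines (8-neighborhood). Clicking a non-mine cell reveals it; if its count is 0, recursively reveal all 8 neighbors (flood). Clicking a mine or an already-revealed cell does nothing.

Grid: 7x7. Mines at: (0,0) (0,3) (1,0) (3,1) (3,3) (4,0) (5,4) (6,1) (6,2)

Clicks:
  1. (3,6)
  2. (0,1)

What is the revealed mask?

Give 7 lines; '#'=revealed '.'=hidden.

Answer: .#..###
....###
....###
....###
....###
.....##
.....##

Derivation:
Click 1 (3,6) count=0: revealed 19 new [(0,4) (0,5) (0,6) (1,4) (1,5) (1,6) (2,4) (2,5) (2,6) (3,4) (3,5) (3,6) (4,4) (4,5) (4,6) (5,5) (5,6) (6,5) (6,6)] -> total=19
Click 2 (0,1) count=2: revealed 1 new [(0,1)] -> total=20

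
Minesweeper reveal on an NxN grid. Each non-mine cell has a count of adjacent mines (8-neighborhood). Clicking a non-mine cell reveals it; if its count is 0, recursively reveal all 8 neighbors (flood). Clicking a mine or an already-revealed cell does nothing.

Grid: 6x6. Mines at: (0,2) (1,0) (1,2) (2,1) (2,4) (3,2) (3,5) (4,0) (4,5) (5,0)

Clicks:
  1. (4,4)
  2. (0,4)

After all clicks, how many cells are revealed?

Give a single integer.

Answer: 7

Derivation:
Click 1 (4,4) count=2: revealed 1 new [(4,4)] -> total=1
Click 2 (0,4) count=0: revealed 6 new [(0,3) (0,4) (0,5) (1,3) (1,4) (1,5)] -> total=7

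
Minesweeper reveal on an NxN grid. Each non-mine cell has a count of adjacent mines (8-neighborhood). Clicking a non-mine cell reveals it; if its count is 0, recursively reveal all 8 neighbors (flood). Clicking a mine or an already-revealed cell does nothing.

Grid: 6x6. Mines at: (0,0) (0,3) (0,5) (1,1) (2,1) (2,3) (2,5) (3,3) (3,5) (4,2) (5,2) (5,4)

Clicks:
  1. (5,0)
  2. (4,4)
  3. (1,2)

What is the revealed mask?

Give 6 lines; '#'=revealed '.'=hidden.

Answer: ......
..#...
......
##....
##..#.
##....

Derivation:
Click 1 (5,0) count=0: revealed 6 new [(3,0) (3,1) (4,0) (4,1) (5,0) (5,1)] -> total=6
Click 2 (4,4) count=3: revealed 1 new [(4,4)] -> total=7
Click 3 (1,2) count=4: revealed 1 new [(1,2)] -> total=8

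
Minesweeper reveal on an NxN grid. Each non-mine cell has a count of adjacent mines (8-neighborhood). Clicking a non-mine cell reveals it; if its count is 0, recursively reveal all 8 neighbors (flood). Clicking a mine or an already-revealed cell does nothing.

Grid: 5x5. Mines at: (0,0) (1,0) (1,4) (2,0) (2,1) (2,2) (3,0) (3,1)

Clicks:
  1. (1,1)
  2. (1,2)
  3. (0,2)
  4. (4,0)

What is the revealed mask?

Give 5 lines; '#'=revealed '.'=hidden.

Answer: .###.
.###.
.....
.....
#....

Derivation:
Click 1 (1,1) count=5: revealed 1 new [(1,1)] -> total=1
Click 2 (1,2) count=2: revealed 1 new [(1,2)] -> total=2
Click 3 (0,2) count=0: revealed 4 new [(0,1) (0,2) (0,3) (1,3)] -> total=6
Click 4 (4,0) count=2: revealed 1 new [(4,0)] -> total=7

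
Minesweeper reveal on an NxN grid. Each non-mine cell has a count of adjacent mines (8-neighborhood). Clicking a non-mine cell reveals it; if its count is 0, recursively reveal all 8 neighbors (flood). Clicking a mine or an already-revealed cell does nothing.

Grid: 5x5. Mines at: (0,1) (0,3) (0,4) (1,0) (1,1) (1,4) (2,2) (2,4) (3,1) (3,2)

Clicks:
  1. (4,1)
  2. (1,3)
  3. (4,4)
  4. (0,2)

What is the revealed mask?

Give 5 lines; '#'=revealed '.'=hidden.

Click 1 (4,1) count=2: revealed 1 new [(4,1)] -> total=1
Click 2 (1,3) count=5: revealed 1 new [(1,3)] -> total=2
Click 3 (4,4) count=0: revealed 4 new [(3,3) (3,4) (4,3) (4,4)] -> total=6
Click 4 (0,2) count=3: revealed 1 new [(0,2)] -> total=7

Answer: ..#..
...#.
.....
...##
.#.##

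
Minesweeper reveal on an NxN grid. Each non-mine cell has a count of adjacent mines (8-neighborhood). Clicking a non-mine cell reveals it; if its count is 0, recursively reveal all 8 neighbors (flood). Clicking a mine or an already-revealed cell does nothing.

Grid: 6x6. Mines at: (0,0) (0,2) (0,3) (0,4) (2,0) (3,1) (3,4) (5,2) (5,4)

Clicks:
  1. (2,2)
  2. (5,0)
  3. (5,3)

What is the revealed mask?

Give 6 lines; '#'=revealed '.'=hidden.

Answer: ......
......
..#...
......
##....
##.#..

Derivation:
Click 1 (2,2) count=1: revealed 1 new [(2,2)] -> total=1
Click 2 (5,0) count=0: revealed 4 new [(4,0) (4,1) (5,0) (5,1)] -> total=5
Click 3 (5,3) count=2: revealed 1 new [(5,3)] -> total=6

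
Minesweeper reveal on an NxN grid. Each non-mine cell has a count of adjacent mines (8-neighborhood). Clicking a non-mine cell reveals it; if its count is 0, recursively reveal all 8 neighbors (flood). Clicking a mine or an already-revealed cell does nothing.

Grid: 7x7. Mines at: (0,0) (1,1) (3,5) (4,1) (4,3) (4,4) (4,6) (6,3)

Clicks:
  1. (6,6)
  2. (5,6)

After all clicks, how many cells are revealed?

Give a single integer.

Answer: 6

Derivation:
Click 1 (6,6) count=0: revealed 6 new [(5,4) (5,5) (5,6) (6,4) (6,5) (6,6)] -> total=6
Click 2 (5,6) count=1: revealed 0 new [(none)] -> total=6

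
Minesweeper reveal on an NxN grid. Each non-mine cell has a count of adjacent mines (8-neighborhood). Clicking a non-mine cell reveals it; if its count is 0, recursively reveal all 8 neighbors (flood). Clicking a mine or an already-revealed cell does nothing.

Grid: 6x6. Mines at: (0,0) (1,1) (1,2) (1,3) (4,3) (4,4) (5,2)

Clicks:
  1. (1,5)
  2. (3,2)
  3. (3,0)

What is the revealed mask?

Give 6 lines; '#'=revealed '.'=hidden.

Click 1 (1,5) count=0: revealed 8 new [(0,4) (0,5) (1,4) (1,5) (2,4) (2,5) (3,4) (3,5)] -> total=8
Click 2 (3,2) count=1: revealed 1 new [(3,2)] -> total=9
Click 3 (3,0) count=0: revealed 10 new [(2,0) (2,1) (2,2) (3,0) (3,1) (4,0) (4,1) (4,2) (5,0) (5,1)] -> total=19

Answer: ....##
....##
###.##
###.##
###...
##....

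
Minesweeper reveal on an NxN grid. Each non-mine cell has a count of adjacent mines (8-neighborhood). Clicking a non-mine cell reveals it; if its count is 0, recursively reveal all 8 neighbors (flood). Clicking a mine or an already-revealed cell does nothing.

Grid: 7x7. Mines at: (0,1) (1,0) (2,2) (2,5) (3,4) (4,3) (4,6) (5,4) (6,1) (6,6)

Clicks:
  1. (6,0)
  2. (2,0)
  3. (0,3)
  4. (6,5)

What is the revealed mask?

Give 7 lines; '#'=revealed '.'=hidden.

Click 1 (6,0) count=1: revealed 1 new [(6,0)] -> total=1
Click 2 (2,0) count=1: revealed 1 new [(2,0)] -> total=2
Click 3 (0,3) count=0: revealed 10 new [(0,2) (0,3) (0,4) (0,5) (0,6) (1,2) (1,3) (1,4) (1,5) (1,6)] -> total=12
Click 4 (6,5) count=2: revealed 1 new [(6,5)] -> total=13

Answer: ..#####
..#####
#......
.......
.......
.......
#....#.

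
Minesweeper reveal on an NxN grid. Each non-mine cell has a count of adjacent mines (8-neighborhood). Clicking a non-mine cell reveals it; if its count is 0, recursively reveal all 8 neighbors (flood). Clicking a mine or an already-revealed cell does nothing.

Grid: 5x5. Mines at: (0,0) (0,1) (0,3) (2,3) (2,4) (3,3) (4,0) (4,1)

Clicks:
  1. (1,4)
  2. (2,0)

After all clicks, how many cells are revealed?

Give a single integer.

Click 1 (1,4) count=3: revealed 1 new [(1,4)] -> total=1
Click 2 (2,0) count=0: revealed 9 new [(1,0) (1,1) (1,2) (2,0) (2,1) (2,2) (3,0) (3,1) (3,2)] -> total=10

Answer: 10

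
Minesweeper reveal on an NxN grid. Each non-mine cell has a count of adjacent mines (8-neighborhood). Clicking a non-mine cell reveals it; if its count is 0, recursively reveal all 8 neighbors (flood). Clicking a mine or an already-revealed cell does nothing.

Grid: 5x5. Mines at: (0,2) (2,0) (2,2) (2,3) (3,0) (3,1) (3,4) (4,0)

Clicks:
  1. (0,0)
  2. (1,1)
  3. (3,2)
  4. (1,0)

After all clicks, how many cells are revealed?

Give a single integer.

Click 1 (0,0) count=0: revealed 4 new [(0,0) (0,1) (1,0) (1,1)] -> total=4
Click 2 (1,1) count=3: revealed 0 new [(none)] -> total=4
Click 3 (3,2) count=3: revealed 1 new [(3,2)] -> total=5
Click 4 (1,0) count=1: revealed 0 new [(none)] -> total=5

Answer: 5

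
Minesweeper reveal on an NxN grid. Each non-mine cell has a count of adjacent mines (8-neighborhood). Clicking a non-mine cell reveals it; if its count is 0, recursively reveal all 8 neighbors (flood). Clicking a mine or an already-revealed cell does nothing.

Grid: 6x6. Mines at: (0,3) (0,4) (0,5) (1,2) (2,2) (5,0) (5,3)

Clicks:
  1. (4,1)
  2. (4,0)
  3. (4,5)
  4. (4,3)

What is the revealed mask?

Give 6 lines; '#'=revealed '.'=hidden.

Answer: ......
...###
...###
...###
##.###
....##

Derivation:
Click 1 (4,1) count=1: revealed 1 new [(4,1)] -> total=1
Click 2 (4,0) count=1: revealed 1 new [(4,0)] -> total=2
Click 3 (4,5) count=0: revealed 14 new [(1,3) (1,4) (1,5) (2,3) (2,4) (2,5) (3,3) (3,4) (3,5) (4,3) (4,4) (4,5) (5,4) (5,5)] -> total=16
Click 4 (4,3) count=1: revealed 0 new [(none)] -> total=16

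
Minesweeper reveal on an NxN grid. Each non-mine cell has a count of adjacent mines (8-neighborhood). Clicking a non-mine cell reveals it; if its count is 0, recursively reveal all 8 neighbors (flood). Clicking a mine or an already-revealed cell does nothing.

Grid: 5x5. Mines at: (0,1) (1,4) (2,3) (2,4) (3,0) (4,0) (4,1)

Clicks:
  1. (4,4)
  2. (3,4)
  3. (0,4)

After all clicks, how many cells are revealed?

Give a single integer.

Answer: 7

Derivation:
Click 1 (4,4) count=0: revealed 6 new [(3,2) (3,3) (3,4) (4,2) (4,3) (4,4)] -> total=6
Click 2 (3,4) count=2: revealed 0 new [(none)] -> total=6
Click 3 (0,4) count=1: revealed 1 new [(0,4)] -> total=7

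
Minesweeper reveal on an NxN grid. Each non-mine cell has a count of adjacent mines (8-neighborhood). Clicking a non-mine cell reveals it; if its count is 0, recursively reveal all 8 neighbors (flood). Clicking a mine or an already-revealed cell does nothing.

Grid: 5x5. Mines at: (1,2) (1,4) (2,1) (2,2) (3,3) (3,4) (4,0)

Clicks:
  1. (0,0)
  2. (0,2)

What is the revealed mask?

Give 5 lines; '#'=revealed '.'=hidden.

Answer: ###..
##...
.....
.....
.....

Derivation:
Click 1 (0,0) count=0: revealed 4 new [(0,0) (0,1) (1,0) (1,1)] -> total=4
Click 2 (0,2) count=1: revealed 1 new [(0,2)] -> total=5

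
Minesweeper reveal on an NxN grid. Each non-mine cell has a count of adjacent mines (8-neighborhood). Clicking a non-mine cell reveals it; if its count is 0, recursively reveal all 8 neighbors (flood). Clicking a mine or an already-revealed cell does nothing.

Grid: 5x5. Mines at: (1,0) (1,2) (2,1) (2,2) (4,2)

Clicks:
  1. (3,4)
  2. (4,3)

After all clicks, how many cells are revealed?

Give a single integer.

Click 1 (3,4) count=0: revealed 10 new [(0,3) (0,4) (1,3) (1,4) (2,3) (2,4) (3,3) (3,4) (4,3) (4,4)] -> total=10
Click 2 (4,3) count=1: revealed 0 new [(none)] -> total=10

Answer: 10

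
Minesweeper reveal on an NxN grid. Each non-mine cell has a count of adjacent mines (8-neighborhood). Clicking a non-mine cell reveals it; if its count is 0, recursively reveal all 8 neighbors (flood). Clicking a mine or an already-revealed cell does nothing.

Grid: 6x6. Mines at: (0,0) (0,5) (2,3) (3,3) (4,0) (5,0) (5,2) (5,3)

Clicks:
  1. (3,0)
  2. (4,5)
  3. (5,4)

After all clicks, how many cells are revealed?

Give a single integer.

Click 1 (3,0) count=1: revealed 1 new [(3,0)] -> total=1
Click 2 (4,5) count=0: revealed 10 new [(1,4) (1,5) (2,4) (2,5) (3,4) (3,5) (4,4) (4,5) (5,4) (5,5)] -> total=11
Click 3 (5,4) count=1: revealed 0 new [(none)] -> total=11

Answer: 11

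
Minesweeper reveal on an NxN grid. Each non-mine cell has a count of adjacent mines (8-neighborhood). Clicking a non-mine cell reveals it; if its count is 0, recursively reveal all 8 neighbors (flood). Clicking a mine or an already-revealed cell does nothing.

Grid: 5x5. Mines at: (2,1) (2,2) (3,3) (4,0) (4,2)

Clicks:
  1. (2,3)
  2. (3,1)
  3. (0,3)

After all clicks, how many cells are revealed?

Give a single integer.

Click 1 (2,3) count=2: revealed 1 new [(2,3)] -> total=1
Click 2 (3,1) count=4: revealed 1 new [(3,1)] -> total=2
Click 3 (0,3) count=0: revealed 11 new [(0,0) (0,1) (0,2) (0,3) (0,4) (1,0) (1,1) (1,2) (1,3) (1,4) (2,4)] -> total=13

Answer: 13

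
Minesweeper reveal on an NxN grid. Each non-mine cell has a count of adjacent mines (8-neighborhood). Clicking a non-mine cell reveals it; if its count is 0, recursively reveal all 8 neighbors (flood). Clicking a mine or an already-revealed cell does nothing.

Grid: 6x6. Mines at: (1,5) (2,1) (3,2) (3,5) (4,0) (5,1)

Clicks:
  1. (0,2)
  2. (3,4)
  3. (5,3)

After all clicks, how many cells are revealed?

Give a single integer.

Answer: 22

Derivation:
Click 1 (0,2) count=0: revealed 13 new [(0,0) (0,1) (0,2) (0,3) (0,4) (1,0) (1,1) (1,2) (1,3) (1,4) (2,2) (2,3) (2,4)] -> total=13
Click 2 (3,4) count=1: revealed 1 new [(3,4)] -> total=14
Click 3 (5,3) count=0: revealed 8 new [(4,2) (4,3) (4,4) (4,5) (5,2) (5,3) (5,4) (5,5)] -> total=22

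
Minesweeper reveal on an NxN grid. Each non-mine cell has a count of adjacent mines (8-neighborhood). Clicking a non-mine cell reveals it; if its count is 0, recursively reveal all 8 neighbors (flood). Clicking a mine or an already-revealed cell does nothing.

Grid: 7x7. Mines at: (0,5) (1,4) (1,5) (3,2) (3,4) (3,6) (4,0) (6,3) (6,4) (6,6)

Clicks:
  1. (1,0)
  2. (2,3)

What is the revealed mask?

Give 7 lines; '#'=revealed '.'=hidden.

Answer: ####...
####...
####...
##.....
.......
.......
.......

Derivation:
Click 1 (1,0) count=0: revealed 14 new [(0,0) (0,1) (0,2) (0,3) (1,0) (1,1) (1,2) (1,3) (2,0) (2,1) (2,2) (2,3) (3,0) (3,1)] -> total=14
Click 2 (2,3) count=3: revealed 0 new [(none)] -> total=14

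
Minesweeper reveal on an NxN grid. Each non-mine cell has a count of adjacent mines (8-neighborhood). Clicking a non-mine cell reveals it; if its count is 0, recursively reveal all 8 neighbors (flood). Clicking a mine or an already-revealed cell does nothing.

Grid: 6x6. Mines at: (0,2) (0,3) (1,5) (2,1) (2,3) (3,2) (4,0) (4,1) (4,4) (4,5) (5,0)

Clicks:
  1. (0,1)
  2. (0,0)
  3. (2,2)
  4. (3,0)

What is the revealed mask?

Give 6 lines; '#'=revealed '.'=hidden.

Answer: ##....
##....
..#...
#.....
......
......

Derivation:
Click 1 (0,1) count=1: revealed 1 new [(0,1)] -> total=1
Click 2 (0,0) count=0: revealed 3 new [(0,0) (1,0) (1,1)] -> total=4
Click 3 (2,2) count=3: revealed 1 new [(2,2)] -> total=5
Click 4 (3,0) count=3: revealed 1 new [(3,0)] -> total=6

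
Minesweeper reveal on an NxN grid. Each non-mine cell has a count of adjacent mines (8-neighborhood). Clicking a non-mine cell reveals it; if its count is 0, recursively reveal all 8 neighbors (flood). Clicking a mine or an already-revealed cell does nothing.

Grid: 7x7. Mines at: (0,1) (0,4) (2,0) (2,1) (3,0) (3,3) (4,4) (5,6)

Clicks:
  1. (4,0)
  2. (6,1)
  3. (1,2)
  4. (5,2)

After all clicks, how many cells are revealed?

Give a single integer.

Answer: 17

Derivation:
Click 1 (4,0) count=1: revealed 1 new [(4,0)] -> total=1
Click 2 (6,1) count=0: revealed 15 new [(4,1) (4,2) (4,3) (5,0) (5,1) (5,2) (5,3) (5,4) (5,5) (6,0) (6,1) (6,2) (6,3) (6,4) (6,5)] -> total=16
Click 3 (1,2) count=2: revealed 1 new [(1,2)] -> total=17
Click 4 (5,2) count=0: revealed 0 new [(none)] -> total=17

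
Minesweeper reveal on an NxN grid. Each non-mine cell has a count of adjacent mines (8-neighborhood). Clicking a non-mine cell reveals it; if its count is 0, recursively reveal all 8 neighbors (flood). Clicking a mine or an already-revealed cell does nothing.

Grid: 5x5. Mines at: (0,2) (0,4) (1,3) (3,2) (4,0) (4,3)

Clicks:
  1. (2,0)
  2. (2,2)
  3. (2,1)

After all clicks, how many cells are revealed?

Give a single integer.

Answer: 9

Derivation:
Click 1 (2,0) count=0: revealed 8 new [(0,0) (0,1) (1,0) (1,1) (2,0) (2,1) (3,0) (3,1)] -> total=8
Click 2 (2,2) count=2: revealed 1 new [(2,2)] -> total=9
Click 3 (2,1) count=1: revealed 0 new [(none)] -> total=9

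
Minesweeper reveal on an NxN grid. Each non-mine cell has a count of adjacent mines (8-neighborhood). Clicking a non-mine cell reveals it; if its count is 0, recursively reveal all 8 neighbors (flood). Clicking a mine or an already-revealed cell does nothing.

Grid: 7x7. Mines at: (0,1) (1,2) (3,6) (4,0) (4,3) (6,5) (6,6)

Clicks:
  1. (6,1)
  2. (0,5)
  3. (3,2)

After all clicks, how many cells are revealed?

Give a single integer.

Click 1 (6,1) count=0: revealed 10 new [(5,0) (5,1) (5,2) (5,3) (5,4) (6,0) (6,1) (6,2) (6,3) (6,4)] -> total=10
Click 2 (0,5) count=0: revealed 15 new [(0,3) (0,4) (0,5) (0,6) (1,3) (1,4) (1,5) (1,6) (2,3) (2,4) (2,5) (2,6) (3,3) (3,4) (3,5)] -> total=25
Click 3 (3,2) count=1: revealed 1 new [(3,2)] -> total=26

Answer: 26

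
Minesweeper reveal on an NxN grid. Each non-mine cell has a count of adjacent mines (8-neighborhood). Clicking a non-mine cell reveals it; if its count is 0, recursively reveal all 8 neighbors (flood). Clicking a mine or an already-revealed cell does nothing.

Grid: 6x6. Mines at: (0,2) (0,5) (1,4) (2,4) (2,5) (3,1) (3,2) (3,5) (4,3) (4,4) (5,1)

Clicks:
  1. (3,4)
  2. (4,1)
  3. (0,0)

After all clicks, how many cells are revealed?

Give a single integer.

Click 1 (3,4) count=5: revealed 1 new [(3,4)] -> total=1
Click 2 (4,1) count=3: revealed 1 new [(4,1)] -> total=2
Click 3 (0,0) count=0: revealed 6 new [(0,0) (0,1) (1,0) (1,1) (2,0) (2,1)] -> total=8

Answer: 8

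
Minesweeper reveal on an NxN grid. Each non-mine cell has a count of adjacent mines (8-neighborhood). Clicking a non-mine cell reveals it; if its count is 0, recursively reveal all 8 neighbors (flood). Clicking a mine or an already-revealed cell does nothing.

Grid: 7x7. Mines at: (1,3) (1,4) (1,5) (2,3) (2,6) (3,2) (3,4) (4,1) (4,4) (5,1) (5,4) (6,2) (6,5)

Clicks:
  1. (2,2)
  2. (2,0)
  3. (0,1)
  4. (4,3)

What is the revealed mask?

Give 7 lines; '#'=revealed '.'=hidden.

Click 1 (2,2) count=3: revealed 1 new [(2,2)] -> total=1
Click 2 (2,0) count=0: revealed 10 new [(0,0) (0,1) (0,2) (1,0) (1,1) (1,2) (2,0) (2,1) (3,0) (3,1)] -> total=11
Click 3 (0,1) count=0: revealed 0 new [(none)] -> total=11
Click 4 (4,3) count=4: revealed 1 new [(4,3)] -> total=12

Answer: ###....
###....
###....
##.....
...#...
.......
.......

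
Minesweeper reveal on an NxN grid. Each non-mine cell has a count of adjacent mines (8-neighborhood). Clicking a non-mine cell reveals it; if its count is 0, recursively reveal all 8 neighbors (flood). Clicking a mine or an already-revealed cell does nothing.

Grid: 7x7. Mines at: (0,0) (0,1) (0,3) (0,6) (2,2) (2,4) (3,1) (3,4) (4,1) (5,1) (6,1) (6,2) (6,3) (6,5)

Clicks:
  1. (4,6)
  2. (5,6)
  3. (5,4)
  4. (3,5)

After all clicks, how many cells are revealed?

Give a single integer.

Answer: 11

Derivation:
Click 1 (4,6) count=0: revealed 10 new [(1,5) (1,6) (2,5) (2,6) (3,5) (3,6) (4,5) (4,6) (5,5) (5,6)] -> total=10
Click 2 (5,6) count=1: revealed 0 new [(none)] -> total=10
Click 3 (5,4) count=2: revealed 1 new [(5,4)] -> total=11
Click 4 (3,5) count=2: revealed 0 new [(none)] -> total=11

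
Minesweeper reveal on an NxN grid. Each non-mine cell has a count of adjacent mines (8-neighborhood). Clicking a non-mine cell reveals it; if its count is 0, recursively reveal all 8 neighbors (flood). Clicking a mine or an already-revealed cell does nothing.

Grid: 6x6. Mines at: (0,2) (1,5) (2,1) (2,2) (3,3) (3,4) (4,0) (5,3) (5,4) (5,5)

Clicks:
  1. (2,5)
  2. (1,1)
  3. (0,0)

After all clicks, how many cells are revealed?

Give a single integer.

Answer: 5

Derivation:
Click 1 (2,5) count=2: revealed 1 new [(2,5)] -> total=1
Click 2 (1,1) count=3: revealed 1 new [(1,1)] -> total=2
Click 3 (0,0) count=0: revealed 3 new [(0,0) (0,1) (1,0)] -> total=5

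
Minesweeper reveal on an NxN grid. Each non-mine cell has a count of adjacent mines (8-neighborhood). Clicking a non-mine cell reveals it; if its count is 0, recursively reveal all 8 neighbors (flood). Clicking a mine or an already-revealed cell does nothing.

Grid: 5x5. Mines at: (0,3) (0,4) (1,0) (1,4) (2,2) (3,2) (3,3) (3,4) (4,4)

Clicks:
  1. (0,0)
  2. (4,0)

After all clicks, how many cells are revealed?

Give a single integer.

Answer: 7

Derivation:
Click 1 (0,0) count=1: revealed 1 new [(0,0)] -> total=1
Click 2 (4,0) count=0: revealed 6 new [(2,0) (2,1) (3,0) (3,1) (4,0) (4,1)] -> total=7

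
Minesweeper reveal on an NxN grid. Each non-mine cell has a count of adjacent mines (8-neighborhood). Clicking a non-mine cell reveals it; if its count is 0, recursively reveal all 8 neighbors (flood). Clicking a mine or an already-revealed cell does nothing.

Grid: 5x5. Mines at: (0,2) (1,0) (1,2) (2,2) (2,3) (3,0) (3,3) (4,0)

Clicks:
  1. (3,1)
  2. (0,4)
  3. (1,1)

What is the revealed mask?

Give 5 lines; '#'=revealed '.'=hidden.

Click 1 (3,1) count=3: revealed 1 new [(3,1)] -> total=1
Click 2 (0,4) count=0: revealed 4 new [(0,3) (0,4) (1,3) (1,4)] -> total=5
Click 3 (1,1) count=4: revealed 1 new [(1,1)] -> total=6

Answer: ...##
.#.##
.....
.#...
.....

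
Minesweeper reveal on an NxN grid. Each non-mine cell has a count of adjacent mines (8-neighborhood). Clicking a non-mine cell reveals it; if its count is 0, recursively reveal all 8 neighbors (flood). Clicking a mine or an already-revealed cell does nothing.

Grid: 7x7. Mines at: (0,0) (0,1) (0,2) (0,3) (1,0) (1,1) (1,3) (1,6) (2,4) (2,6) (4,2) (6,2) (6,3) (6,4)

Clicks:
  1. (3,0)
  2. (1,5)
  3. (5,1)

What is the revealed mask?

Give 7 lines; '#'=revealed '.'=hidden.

Answer: .......
.....#.
##.....
##.....
##.....
##.....
##.....

Derivation:
Click 1 (3,0) count=0: revealed 10 new [(2,0) (2,1) (3,0) (3,1) (4,0) (4,1) (5,0) (5,1) (6,0) (6,1)] -> total=10
Click 2 (1,5) count=3: revealed 1 new [(1,5)] -> total=11
Click 3 (5,1) count=2: revealed 0 new [(none)] -> total=11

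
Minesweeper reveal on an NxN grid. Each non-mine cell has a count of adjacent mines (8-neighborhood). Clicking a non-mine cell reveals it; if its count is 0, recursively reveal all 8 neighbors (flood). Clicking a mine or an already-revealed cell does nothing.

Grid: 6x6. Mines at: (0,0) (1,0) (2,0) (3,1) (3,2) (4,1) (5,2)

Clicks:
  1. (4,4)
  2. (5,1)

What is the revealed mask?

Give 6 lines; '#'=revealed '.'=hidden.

Answer: .#####
.#####
.#####
...###
...###
.#.###

Derivation:
Click 1 (4,4) count=0: revealed 24 new [(0,1) (0,2) (0,3) (0,4) (0,5) (1,1) (1,2) (1,3) (1,4) (1,5) (2,1) (2,2) (2,3) (2,4) (2,5) (3,3) (3,4) (3,5) (4,3) (4,4) (4,5) (5,3) (5,4) (5,5)] -> total=24
Click 2 (5,1) count=2: revealed 1 new [(5,1)] -> total=25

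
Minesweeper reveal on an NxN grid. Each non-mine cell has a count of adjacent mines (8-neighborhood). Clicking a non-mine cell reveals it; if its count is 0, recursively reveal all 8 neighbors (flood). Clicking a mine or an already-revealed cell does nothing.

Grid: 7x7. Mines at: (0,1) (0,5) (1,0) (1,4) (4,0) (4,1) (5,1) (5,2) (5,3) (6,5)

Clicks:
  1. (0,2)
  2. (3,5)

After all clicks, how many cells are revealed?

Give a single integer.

Answer: 26

Derivation:
Click 1 (0,2) count=1: revealed 1 new [(0,2)] -> total=1
Click 2 (3,5) count=0: revealed 25 new [(1,1) (1,2) (1,3) (1,5) (1,6) (2,1) (2,2) (2,3) (2,4) (2,5) (2,6) (3,1) (3,2) (3,3) (3,4) (3,5) (3,6) (4,2) (4,3) (4,4) (4,5) (4,6) (5,4) (5,5) (5,6)] -> total=26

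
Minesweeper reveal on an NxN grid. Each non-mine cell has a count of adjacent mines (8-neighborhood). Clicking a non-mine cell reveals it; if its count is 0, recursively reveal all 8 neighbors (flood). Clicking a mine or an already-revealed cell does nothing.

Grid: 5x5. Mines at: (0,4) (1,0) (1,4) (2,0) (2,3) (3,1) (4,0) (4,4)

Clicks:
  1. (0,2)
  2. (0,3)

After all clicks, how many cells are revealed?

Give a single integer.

Answer: 6

Derivation:
Click 1 (0,2) count=0: revealed 6 new [(0,1) (0,2) (0,3) (1,1) (1,2) (1,3)] -> total=6
Click 2 (0,3) count=2: revealed 0 new [(none)] -> total=6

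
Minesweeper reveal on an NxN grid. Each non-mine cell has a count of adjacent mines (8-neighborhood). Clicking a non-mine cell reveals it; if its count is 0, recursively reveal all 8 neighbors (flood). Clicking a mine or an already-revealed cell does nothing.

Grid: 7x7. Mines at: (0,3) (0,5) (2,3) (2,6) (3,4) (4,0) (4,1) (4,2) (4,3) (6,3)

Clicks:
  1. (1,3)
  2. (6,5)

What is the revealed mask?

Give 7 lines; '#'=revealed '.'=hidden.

Click 1 (1,3) count=2: revealed 1 new [(1,3)] -> total=1
Click 2 (6,5) count=0: revealed 11 new [(3,5) (3,6) (4,4) (4,5) (4,6) (5,4) (5,5) (5,6) (6,4) (6,5) (6,6)] -> total=12

Answer: .......
...#...
.......
.....##
....###
....###
....###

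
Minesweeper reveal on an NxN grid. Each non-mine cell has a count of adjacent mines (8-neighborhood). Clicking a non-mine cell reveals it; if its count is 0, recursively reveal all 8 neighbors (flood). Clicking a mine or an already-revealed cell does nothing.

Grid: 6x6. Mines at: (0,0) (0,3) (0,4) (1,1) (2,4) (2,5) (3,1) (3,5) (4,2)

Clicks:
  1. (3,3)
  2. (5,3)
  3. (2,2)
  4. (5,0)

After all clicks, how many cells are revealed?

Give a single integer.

Answer: 7

Derivation:
Click 1 (3,3) count=2: revealed 1 new [(3,3)] -> total=1
Click 2 (5,3) count=1: revealed 1 new [(5,3)] -> total=2
Click 3 (2,2) count=2: revealed 1 new [(2,2)] -> total=3
Click 4 (5,0) count=0: revealed 4 new [(4,0) (4,1) (5,0) (5,1)] -> total=7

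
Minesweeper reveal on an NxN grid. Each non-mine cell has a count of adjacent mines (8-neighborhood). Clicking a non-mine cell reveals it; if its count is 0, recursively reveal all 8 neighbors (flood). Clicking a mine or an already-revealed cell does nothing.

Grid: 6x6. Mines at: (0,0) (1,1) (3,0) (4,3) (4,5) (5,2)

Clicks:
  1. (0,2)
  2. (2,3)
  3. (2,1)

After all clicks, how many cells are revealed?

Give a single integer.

Answer: 17

Derivation:
Click 1 (0,2) count=1: revealed 1 new [(0,2)] -> total=1
Click 2 (2,3) count=0: revealed 15 new [(0,3) (0,4) (0,5) (1,2) (1,3) (1,4) (1,5) (2,2) (2,3) (2,4) (2,5) (3,2) (3,3) (3,4) (3,5)] -> total=16
Click 3 (2,1) count=2: revealed 1 new [(2,1)] -> total=17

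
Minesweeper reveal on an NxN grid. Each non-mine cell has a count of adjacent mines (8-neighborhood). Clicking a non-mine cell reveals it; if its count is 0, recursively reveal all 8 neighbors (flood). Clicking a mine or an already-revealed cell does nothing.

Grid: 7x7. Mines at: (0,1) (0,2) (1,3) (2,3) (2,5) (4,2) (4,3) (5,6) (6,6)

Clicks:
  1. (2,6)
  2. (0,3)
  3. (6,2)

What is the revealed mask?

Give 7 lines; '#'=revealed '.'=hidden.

Click 1 (2,6) count=1: revealed 1 new [(2,6)] -> total=1
Click 2 (0,3) count=2: revealed 1 new [(0,3)] -> total=2
Click 3 (6,2) count=0: revealed 23 new [(1,0) (1,1) (1,2) (2,0) (2,1) (2,2) (3,0) (3,1) (3,2) (4,0) (4,1) (5,0) (5,1) (5,2) (5,3) (5,4) (5,5) (6,0) (6,1) (6,2) (6,3) (6,4) (6,5)] -> total=25

Answer: ...#...
###....
###...#
###....
##.....
######.
######.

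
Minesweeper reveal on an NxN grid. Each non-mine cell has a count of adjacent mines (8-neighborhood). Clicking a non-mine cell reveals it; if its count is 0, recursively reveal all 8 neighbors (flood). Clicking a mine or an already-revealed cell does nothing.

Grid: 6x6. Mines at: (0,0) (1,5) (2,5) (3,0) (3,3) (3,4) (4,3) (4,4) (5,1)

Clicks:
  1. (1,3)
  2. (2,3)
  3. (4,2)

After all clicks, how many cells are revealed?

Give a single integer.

Click 1 (1,3) count=0: revealed 12 new [(0,1) (0,2) (0,3) (0,4) (1,1) (1,2) (1,3) (1,4) (2,1) (2,2) (2,3) (2,4)] -> total=12
Click 2 (2,3) count=2: revealed 0 new [(none)] -> total=12
Click 3 (4,2) count=3: revealed 1 new [(4,2)] -> total=13

Answer: 13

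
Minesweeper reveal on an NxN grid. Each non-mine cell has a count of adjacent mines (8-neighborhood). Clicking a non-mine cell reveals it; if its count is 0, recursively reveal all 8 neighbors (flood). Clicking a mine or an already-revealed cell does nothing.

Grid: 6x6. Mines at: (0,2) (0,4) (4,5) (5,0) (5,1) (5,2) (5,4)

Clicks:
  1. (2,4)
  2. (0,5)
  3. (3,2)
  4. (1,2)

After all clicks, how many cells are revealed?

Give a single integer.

Answer: 26

Derivation:
Click 1 (2,4) count=0: revealed 25 new [(0,0) (0,1) (1,0) (1,1) (1,2) (1,3) (1,4) (1,5) (2,0) (2,1) (2,2) (2,3) (2,4) (2,5) (3,0) (3,1) (3,2) (3,3) (3,4) (3,5) (4,0) (4,1) (4,2) (4,3) (4,4)] -> total=25
Click 2 (0,5) count=1: revealed 1 new [(0,5)] -> total=26
Click 3 (3,2) count=0: revealed 0 new [(none)] -> total=26
Click 4 (1,2) count=1: revealed 0 new [(none)] -> total=26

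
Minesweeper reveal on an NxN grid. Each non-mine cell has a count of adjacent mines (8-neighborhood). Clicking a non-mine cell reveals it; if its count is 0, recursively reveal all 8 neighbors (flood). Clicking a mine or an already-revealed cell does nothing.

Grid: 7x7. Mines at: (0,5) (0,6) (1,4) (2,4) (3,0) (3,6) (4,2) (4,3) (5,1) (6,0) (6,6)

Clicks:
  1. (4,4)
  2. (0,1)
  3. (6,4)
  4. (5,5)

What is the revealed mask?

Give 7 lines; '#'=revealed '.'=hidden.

Answer: ####...
####...
####...
.###...
....#..
..####.
..####.

Derivation:
Click 1 (4,4) count=1: revealed 1 new [(4,4)] -> total=1
Click 2 (0,1) count=0: revealed 15 new [(0,0) (0,1) (0,2) (0,3) (1,0) (1,1) (1,2) (1,3) (2,0) (2,1) (2,2) (2,3) (3,1) (3,2) (3,3)] -> total=16
Click 3 (6,4) count=0: revealed 8 new [(5,2) (5,3) (5,4) (5,5) (6,2) (6,3) (6,4) (6,5)] -> total=24
Click 4 (5,5) count=1: revealed 0 new [(none)] -> total=24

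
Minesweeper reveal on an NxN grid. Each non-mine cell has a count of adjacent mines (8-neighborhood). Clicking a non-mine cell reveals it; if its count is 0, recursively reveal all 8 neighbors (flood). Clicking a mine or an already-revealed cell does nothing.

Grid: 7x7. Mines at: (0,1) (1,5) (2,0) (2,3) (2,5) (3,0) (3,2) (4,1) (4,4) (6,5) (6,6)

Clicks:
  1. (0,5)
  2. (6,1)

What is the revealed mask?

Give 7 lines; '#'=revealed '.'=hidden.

Click 1 (0,5) count=1: revealed 1 new [(0,5)] -> total=1
Click 2 (6,1) count=0: revealed 10 new [(5,0) (5,1) (5,2) (5,3) (5,4) (6,0) (6,1) (6,2) (6,3) (6,4)] -> total=11

Answer: .....#.
.......
.......
.......
.......
#####..
#####..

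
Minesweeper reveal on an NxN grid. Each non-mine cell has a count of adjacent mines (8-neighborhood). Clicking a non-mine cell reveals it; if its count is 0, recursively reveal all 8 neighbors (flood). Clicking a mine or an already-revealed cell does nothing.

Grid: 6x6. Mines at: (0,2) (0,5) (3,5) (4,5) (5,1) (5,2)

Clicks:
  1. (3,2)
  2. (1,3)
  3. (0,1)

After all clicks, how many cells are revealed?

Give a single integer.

Click 1 (3,2) count=0: revealed 22 new [(0,0) (0,1) (1,0) (1,1) (1,2) (1,3) (1,4) (2,0) (2,1) (2,2) (2,3) (2,4) (3,0) (3,1) (3,2) (3,3) (3,4) (4,0) (4,1) (4,2) (4,3) (4,4)] -> total=22
Click 2 (1,3) count=1: revealed 0 new [(none)] -> total=22
Click 3 (0,1) count=1: revealed 0 new [(none)] -> total=22

Answer: 22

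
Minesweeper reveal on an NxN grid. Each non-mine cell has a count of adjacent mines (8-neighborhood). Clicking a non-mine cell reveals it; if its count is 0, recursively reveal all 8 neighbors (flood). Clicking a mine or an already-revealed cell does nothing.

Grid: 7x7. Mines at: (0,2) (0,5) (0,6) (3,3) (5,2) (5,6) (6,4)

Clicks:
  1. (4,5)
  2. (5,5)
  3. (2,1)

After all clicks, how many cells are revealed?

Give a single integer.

Click 1 (4,5) count=1: revealed 1 new [(4,5)] -> total=1
Click 2 (5,5) count=2: revealed 1 new [(5,5)] -> total=2
Click 3 (2,1) count=0: revealed 18 new [(0,0) (0,1) (1,0) (1,1) (1,2) (2,0) (2,1) (2,2) (3,0) (3,1) (3,2) (4,0) (4,1) (4,2) (5,0) (5,1) (6,0) (6,1)] -> total=20

Answer: 20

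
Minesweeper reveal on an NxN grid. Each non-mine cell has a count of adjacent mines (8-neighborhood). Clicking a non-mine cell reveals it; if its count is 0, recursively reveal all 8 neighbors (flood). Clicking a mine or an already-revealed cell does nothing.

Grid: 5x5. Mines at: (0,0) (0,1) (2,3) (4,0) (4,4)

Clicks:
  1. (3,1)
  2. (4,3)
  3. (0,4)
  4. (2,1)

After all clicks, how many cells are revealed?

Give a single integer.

Answer: 15

Derivation:
Click 1 (3,1) count=1: revealed 1 new [(3,1)] -> total=1
Click 2 (4,3) count=1: revealed 1 new [(4,3)] -> total=2
Click 3 (0,4) count=0: revealed 6 new [(0,2) (0,3) (0,4) (1,2) (1,3) (1,4)] -> total=8
Click 4 (2,1) count=0: revealed 7 new [(1,0) (1,1) (2,0) (2,1) (2,2) (3,0) (3,2)] -> total=15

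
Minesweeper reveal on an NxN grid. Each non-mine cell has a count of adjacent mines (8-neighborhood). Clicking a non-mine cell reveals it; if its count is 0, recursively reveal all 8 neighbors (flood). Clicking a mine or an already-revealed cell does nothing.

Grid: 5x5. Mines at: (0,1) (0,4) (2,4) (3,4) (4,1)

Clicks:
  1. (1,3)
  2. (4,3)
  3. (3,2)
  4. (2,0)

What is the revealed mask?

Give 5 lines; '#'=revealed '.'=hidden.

Click 1 (1,3) count=2: revealed 1 new [(1,3)] -> total=1
Click 2 (4,3) count=1: revealed 1 new [(4,3)] -> total=2
Click 3 (3,2) count=1: revealed 1 new [(3,2)] -> total=3
Click 4 (2,0) count=0: revealed 10 new [(1,0) (1,1) (1,2) (2,0) (2,1) (2,2) (2,3) (3,0) (3,1) (3,3)] -> total=13

Answer: .....
####.
####.
####.
...#.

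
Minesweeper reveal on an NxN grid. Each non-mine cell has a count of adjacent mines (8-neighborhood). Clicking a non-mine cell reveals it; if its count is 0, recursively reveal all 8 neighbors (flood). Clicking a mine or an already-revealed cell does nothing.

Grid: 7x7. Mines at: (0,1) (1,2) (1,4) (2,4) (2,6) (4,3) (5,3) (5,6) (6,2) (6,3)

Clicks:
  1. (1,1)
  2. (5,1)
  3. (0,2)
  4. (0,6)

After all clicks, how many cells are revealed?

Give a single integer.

Click 1 (1,1) count=2: revealed 1 new [(1,1)] -> total=1
Click 2 (5,1) count=1: revealed 1 new [(5,1)] -> total=2
Click 3 (0,2) count=2: revealed 1 new [(0,2)] -> total=3
Click 4 (0,6) count=0: revealed 4 new [(0,5) (0,6) (1,5) (1,6)] -> total=7

Answer: 7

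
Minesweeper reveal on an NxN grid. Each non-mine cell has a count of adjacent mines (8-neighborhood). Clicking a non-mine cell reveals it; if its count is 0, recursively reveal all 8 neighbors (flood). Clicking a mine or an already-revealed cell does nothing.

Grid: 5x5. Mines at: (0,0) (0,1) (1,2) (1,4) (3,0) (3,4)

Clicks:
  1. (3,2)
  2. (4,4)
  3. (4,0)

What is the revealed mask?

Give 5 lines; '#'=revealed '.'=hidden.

Answer: .....
.....
.###.
.###.
#####

Derivation:
Click 1 (3,2) count=0: revealed 9 new [(2,1) (2,2) (2,3) (3,1) (3,2) (3,3) (4,1) (4,2) (4,3)] -> total=9
Click 2 (4,4) count=1: revealed 1 new [(4,4)] -> total=10
Click 3 (4,0) count=1: revealed 1 new [(4,0)] -> total=11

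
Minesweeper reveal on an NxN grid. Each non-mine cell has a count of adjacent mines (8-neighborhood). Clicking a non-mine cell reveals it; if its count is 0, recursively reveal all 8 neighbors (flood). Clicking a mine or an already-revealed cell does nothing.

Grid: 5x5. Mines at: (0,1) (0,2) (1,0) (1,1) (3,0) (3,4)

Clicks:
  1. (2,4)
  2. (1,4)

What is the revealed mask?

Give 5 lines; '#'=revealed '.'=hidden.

Click 1 (2,4) count=1: revealed 1 new [(2,4)] -> total=1
Click 2 (1,4) count=0: revealed 5 new [(0,3) (0,4) (1,3) (1,4) (2,3)] -> total=6

Answer: ...##
...##
...##
.....
.....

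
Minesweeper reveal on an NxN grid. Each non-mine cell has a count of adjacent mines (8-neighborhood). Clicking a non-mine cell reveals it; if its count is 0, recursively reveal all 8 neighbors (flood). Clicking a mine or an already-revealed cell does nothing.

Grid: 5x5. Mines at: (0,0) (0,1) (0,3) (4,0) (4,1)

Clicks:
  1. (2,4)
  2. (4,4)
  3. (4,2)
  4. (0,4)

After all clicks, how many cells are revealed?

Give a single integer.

Click 1 (2,4) count=0: revealed 18 new [(1,0) (1,1) (1,2) (1,3) (1,4) (2,0) (2,1) (2,2) (2,3) (2,4) (3,0) (3,1) (3,2) (3,3) (3,4) (4,2) (4,3) (4,4)] -> total=18
Click 2 (4,4) count=0: revealed 0 new [(none)] -> total=18
Click 3 (4,2) count=1: revealed 0 new [(none)] -> total=18
Click 4 (0,4) count=1: revealed 1 new [(0,4)] -> total=19

Answer: 19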